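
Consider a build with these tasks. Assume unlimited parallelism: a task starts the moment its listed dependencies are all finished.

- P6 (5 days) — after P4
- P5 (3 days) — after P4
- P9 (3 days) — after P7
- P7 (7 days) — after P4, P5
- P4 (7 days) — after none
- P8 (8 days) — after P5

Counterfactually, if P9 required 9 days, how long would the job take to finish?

Critical path before the change: P4→P5→P7→P9 = 7+3+7+3 = 20 giving 20 days.
P9 lies on that path, so at 9 days the path becomes 26 days.
No other chain overtakes it, so the finish is 26 days.

26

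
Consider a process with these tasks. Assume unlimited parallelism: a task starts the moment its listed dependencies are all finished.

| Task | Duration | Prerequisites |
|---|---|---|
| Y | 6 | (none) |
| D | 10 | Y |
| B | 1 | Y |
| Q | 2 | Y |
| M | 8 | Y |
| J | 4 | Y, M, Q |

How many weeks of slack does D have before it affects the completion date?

2

Y→M→J = 6+8+4 = 18 sets the makespan at 18 weeks.
Longest path through D: 16 weeks (earliest finish 16, latest finish 18).
Slack of D = 8 − 6 = 2 weeks.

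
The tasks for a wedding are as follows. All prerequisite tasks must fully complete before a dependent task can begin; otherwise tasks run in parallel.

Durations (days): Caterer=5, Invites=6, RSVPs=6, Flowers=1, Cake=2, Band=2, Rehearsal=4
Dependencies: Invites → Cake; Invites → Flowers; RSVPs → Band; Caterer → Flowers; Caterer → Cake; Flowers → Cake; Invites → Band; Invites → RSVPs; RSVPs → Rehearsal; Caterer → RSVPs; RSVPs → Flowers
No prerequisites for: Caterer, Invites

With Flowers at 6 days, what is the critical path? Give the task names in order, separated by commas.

Baseline: Invites→RSVPs→Rehearsal = 6+6+4 = 16 → 16 days.
Flowers has 1 day of float (longest path through it is 15).
New critical path: Invites→RSVPs→Flowers→Cake = 6+6+6+2 = 20 ⇒ 20 days.

Invites, RSVPs, Flowers, Cake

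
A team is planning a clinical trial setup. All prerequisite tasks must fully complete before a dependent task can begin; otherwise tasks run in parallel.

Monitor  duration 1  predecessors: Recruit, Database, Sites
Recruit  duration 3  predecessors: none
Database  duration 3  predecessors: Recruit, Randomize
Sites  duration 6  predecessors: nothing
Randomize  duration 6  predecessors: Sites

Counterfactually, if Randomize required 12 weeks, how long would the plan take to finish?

Baseline: Sites→Randomize→Database→Monitor = 6+6+3+1 = 16 → 16 weeks.
Randomize lies on that path, so at 12 weeks the path becomes 22 weeks.
No other chain overtakes it, so the finish is 22 weeks.

22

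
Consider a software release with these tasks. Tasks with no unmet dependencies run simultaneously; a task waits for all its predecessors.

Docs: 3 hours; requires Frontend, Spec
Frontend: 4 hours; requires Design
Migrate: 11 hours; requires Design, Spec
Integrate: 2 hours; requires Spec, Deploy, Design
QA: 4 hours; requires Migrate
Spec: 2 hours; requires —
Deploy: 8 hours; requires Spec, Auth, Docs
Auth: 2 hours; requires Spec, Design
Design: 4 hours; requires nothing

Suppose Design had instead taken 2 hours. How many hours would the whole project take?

19

The binding path is Design→Frontend→Docs→Deploy→Integrate = 4+4+3+8+2 = 21; finish at 21 hours.
Design lies on that path, so at 2 hours the path becomes 19 hours.
No other chain overtakes it, so the finish is 19 hours.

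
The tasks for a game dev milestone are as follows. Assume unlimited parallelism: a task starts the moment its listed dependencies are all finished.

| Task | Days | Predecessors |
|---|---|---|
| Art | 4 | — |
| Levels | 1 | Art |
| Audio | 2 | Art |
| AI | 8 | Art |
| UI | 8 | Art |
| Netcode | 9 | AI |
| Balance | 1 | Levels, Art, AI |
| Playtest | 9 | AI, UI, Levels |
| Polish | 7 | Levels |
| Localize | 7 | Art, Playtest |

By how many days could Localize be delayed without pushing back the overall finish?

The longest chain is Art→AI→Playtest→Localize = 4+8+9+7 = 28; overall finish 28 days.
Longest path through Localize: 28 days (earliest finish 28, latest finish 28).
Slack of Localize = 21 − 21 = 0 days.

0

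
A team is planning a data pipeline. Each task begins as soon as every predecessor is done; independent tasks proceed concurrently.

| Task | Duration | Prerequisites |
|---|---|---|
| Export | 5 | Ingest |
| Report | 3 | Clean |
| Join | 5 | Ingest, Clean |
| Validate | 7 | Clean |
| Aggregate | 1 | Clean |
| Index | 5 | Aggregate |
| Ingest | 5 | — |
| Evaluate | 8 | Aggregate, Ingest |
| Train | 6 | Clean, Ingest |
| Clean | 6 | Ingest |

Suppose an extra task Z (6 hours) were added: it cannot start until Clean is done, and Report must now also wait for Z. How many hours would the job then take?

Originally the job takes 20 hours.
With Z inserted, Report now waits for max(Clean, Z).
New critical path: Ingest→Clean→Z→Report = 5+6+6+3 = 20 ⇒ 20 hours.

20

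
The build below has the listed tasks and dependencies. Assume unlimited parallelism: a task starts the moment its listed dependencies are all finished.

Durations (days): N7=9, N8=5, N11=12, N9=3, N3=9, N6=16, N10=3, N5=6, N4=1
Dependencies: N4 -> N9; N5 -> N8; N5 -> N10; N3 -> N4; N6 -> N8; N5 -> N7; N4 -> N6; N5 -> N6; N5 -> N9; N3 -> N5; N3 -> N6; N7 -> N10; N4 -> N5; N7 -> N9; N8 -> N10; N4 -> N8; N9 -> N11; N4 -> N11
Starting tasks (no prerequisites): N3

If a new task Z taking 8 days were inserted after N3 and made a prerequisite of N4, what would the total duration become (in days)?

Originally the build takes 40 days.
With Z inserted, N4 now waits for max(N3, Z).
New critical path: N3→Z→N4→N5→N6→N8→N10 = 9+8+1+6+16+5+3 = 48 ⇒ 48 days.

48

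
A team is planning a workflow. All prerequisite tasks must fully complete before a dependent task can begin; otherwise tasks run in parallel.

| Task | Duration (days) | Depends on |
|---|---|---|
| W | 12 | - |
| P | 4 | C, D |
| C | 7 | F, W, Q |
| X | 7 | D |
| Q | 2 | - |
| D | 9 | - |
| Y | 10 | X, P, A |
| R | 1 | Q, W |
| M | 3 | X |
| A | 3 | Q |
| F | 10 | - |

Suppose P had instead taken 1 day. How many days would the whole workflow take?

30

As given, the longest chain is W→C→P→Y = 12+7+4+10 = 33, so the finish is 33 days.
Since P is critical, the -3 change carries straight to that chain (now 30 days).
That remains the longest chain; total 30 days.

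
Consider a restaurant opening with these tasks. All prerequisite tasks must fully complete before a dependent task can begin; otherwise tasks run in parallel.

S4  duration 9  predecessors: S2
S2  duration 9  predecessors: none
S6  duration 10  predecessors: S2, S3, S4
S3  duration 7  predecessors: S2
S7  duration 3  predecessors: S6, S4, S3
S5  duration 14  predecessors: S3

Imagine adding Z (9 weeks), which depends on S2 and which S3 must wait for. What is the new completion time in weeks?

39

Originally the job takes 31 weeks.
With Z inserted, S3 now waits for max(S2, Z).
New critical path: S2→Z→S3→S5 = 9+9+7+14 = 39 ⇒ 39 weeks.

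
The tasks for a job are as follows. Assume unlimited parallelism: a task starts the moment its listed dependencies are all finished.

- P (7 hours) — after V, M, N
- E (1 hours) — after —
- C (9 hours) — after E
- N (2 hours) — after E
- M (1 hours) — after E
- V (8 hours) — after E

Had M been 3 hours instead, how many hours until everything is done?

16

Critical path before the change: E→V→P = 1+8+7 = 16 giving 16 hours.
The longest path through M is only 9 hours, so M has float 7.
That remains the longest chain; total 16 hours.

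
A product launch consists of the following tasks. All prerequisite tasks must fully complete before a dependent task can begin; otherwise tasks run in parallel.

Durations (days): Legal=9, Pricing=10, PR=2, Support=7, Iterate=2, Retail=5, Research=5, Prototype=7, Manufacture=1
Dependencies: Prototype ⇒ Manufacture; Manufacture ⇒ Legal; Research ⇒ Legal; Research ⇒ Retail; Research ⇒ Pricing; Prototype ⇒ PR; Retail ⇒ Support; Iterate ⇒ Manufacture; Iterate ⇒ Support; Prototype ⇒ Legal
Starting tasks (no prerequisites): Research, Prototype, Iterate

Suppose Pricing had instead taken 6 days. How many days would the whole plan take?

17

Actual critical path: Research→Retail→Support = 5+5+7 = 17 ⇒ 17 days.
The longest path through Pricing is only 15 days, so Pricing has float 2.
No other chain overtakes it, so the finish is 17 days.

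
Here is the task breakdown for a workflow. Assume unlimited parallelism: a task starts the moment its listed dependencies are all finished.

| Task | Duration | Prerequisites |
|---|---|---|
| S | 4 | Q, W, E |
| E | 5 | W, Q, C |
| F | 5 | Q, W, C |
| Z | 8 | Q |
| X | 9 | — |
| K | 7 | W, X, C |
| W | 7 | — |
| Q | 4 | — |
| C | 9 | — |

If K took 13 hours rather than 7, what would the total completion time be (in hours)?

As given, the longest chain is C→E→S = 9+5+4 = 18, so the finish is 18 hours.
K is off the critical path — its longest chain is 16 hours, giving 2 of slack.
The binding chain switches to X→K = 9+13 = 22; finish 22 hours.

22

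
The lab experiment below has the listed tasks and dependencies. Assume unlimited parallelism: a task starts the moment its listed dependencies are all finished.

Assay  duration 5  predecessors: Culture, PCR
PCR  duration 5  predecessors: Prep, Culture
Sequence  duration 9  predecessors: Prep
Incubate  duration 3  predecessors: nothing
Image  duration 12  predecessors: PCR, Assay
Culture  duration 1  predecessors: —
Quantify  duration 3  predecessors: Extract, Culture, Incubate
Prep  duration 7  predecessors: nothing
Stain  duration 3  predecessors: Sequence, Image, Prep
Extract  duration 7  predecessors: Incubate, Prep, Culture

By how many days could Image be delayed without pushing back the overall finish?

0

The longest chain is Prep→PCR→Assay→Image→Stain = 7+5+5+12+3 = 32; overall finish 32 days.
Longest path through Image: 32 days (earliest finish 29, latest finish 29).
Slack of Image = 17 − 17 = 0 days.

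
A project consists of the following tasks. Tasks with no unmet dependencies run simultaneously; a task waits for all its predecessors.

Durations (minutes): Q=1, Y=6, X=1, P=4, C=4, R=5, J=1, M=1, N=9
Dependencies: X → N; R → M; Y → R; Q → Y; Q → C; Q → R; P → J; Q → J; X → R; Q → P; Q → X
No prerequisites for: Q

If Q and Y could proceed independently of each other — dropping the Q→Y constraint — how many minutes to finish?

12

With the dependency in place, Q→Y→R→M = 1+6+5+1 = 13 sets the finish at 13 minutes.
Without Q→Y, Y's earliest start moves from 1 to 0.
The longest chain is now Y→R→M = 6+5+1 = 12, so the job takes 12 minutes.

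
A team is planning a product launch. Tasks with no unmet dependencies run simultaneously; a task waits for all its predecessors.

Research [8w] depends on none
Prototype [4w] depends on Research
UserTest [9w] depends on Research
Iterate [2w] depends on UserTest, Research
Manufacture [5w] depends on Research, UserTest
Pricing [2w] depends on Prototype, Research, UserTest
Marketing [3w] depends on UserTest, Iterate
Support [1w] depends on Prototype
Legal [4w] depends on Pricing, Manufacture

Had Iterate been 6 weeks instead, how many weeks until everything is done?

26

Baseline: Research→UserTest→Manufacture→Legal = 8+9+5+4 = 26 → 26 weeks.
Iterate is off the critical path — its longest chain is 22 weeks, giving 4 of slack.
New critical path: Research→UserTest→Iterate→Marketing = 8+9+6+3 = 26 ⇒ 26 weeks.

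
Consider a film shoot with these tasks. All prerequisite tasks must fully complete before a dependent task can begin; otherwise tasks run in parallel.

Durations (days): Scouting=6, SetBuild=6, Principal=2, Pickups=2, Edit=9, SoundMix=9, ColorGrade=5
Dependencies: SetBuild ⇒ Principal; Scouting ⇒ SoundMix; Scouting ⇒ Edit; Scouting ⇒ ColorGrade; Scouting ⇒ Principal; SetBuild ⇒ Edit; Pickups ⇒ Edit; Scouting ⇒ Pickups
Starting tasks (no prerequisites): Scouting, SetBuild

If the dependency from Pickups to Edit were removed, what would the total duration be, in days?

15

With the dependency in place, Scouting→Pickups→Edit = 6+2+9 = 17 sets the finish at 17 days.
Without Pickups→Edit, Edit's earliest start moves from 8 to 6.
After: Scouting→Edit = 6+9 = 15 → 15 days.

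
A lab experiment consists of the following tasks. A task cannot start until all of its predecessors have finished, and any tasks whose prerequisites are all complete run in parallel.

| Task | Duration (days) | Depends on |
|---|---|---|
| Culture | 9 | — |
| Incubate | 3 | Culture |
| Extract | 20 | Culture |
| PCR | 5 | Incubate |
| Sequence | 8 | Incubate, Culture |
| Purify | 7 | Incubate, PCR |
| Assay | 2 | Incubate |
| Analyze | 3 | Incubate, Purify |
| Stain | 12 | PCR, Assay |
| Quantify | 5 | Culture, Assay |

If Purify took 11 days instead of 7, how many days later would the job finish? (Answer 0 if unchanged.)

2

Critical path before the change: Culture→Incubate→PCR→Stain = 9+3+5+12 = 29 giving 29 days.
Purify has 2 days of float (longest path through it is 27).
Now Culture→Incubate→PCR→Purify→Analyze = 9+3+5+11+3 = 31 is longest, so the finish becomes 31 days.
Change in finish: 31 − 29 = +2 days.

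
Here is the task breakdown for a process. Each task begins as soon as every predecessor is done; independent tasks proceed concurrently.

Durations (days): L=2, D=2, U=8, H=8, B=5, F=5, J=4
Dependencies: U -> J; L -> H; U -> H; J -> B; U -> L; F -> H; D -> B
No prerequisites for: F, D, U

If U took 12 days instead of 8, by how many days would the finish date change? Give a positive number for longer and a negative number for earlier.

Actual critical path: U→L→H = 8+2+8 = 18 ⇒ 18 days.
U is on the critical path; changing it to 12 makes that path 22 days.
The critical path is still U→L→H; finish is now 22 days.
Change in finish: 22 − 18 = +4 days.

4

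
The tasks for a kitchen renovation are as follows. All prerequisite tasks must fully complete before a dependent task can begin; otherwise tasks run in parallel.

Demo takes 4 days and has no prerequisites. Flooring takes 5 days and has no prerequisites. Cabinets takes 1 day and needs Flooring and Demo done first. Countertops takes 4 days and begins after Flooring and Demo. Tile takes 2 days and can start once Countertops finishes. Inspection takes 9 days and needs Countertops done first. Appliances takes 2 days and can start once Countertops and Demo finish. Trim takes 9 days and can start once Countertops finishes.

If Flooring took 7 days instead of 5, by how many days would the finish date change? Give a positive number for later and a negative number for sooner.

Actual critical path: Flooring→Countertops→Inspection = 5+4+9 = 18 ⇒ 18 days.
Flooring lies on that path, so at 7 days the path becomes 20 days.
That remains the longest chain; total 20 days.
Change in finish: 20 − 18 = +2 days.

2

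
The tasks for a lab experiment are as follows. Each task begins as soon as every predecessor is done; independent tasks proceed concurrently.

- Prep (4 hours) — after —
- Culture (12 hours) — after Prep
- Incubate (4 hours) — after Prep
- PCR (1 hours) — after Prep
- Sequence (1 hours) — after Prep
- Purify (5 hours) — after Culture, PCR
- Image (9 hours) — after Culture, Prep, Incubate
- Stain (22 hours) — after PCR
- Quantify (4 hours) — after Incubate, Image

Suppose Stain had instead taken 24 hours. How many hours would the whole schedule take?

Critical path before the change: Prep→Culture→Image→Quantify = 4+12+9+4 = 29 giving 29 hours.
Stain is off the critical path — its longest chain is 27 hours, giving 2 of slack.
That remains the longest chain; total 29 hours.

29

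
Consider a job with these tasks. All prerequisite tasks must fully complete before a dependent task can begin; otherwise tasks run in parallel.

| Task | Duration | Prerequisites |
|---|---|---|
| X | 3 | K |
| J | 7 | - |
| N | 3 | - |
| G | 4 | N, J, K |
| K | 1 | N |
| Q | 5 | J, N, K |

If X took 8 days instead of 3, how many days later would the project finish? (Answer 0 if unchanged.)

0

Critical path before the change: J→Q = 7+5 = 12 giving 12 days.
The longest path through X is only 7 days, so X has float 5.
The critical path is still J→Q; finish is now 12 days.
Change in finish: 12 − 12 = +0 days.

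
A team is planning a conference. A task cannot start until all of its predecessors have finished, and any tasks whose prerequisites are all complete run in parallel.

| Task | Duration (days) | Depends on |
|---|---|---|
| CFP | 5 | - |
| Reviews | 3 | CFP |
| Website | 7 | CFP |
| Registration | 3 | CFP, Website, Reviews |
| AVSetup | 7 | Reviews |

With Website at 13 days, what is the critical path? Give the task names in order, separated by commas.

CFP, Website, Registration

Baseline: CFP→Website→Registration = 5+7+3 = 15 → 15 days.
Website is on the critical path; changing it to 13 makes that path 21 days.
The critical path is still CFP→Website→Registration; finish is now 21 days.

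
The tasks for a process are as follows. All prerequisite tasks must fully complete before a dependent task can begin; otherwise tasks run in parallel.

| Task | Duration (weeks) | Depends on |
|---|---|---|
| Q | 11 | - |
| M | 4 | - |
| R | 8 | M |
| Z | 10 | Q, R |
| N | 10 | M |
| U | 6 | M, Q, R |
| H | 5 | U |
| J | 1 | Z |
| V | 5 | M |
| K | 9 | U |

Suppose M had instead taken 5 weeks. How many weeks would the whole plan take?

The binding path is M→R→U→K = 4+8+6+9 = 27; finish at 27 weeks.
Since M is critical, the +1 change carries straight to that chain (now 28 weeks).
That remains the longest chain; total 28 weeks.

28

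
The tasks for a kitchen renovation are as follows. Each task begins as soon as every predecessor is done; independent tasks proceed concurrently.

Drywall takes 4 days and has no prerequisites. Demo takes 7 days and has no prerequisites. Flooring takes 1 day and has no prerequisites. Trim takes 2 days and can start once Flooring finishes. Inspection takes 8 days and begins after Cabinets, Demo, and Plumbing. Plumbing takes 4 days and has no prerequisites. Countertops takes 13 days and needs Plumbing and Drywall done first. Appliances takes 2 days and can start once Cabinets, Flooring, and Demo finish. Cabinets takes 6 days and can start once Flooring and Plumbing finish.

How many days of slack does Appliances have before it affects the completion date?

The longest chain is Plumbing→Cabinets→Inspection = 4+6+8 = 18; overall finish 18 days.
Appliances finishes as early as 12 and must finish by 18.
Float = 18 − 12 = 6.

6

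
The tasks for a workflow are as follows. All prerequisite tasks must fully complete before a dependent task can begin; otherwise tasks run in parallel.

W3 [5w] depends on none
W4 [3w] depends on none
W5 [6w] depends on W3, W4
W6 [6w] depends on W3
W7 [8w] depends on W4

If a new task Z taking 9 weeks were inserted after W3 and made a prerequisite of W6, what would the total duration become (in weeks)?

Originally the workflow takes 11 weeks.
With Z inserted, W6 now waits for max(W3, Z).
New critical path: W3→Z→W6 = 5+9+6 = 20 ⇒ 20 weeks.

20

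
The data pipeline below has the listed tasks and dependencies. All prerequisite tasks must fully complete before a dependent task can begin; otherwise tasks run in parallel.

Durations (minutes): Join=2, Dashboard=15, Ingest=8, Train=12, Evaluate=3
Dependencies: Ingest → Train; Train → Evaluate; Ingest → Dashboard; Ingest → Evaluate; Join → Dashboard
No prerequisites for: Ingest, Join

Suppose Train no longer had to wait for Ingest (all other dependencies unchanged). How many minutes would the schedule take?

23

With the dependency in place, Ingest→Train→Evaluate = 8+12+3 = 23 sets the finish at 23 minutes.
Without Ingest→Train, Train's earliest start moves from 8 to 0.
The longest chain is now Ingest→Dashboard = 8+15 = 23, so the schedule takes 23 minutes.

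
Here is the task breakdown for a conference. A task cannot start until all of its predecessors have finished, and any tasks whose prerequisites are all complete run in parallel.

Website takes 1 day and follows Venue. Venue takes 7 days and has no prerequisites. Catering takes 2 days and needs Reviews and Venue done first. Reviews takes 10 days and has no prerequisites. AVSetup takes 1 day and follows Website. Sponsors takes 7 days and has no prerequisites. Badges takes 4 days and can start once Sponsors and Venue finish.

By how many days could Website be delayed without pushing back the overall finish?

3

The longest chain is Reviews→Catering = 10+2 = 12; overall finish 12 days.
The longest chain containing Website totals 9 days.
Float = 12 − 9 = 3.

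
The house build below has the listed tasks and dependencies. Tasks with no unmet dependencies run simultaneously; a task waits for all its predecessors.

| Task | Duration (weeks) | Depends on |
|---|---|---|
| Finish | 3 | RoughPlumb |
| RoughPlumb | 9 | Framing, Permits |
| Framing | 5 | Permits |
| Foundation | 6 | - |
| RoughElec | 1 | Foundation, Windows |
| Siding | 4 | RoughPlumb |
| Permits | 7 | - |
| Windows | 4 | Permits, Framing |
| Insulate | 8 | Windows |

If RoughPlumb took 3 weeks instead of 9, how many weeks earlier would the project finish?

1

Actual critical path: Permits→Framing→RoughPlumb→Siding = 7+5+9+4 = 25 ⇒ 25 weeks.
Since RoughPlumb is critical, the -6 change carries straight to that chain (now 19 weeks).
Now Permits→Framing→Windows→Insulate = 7+5+4+8 = 24 is longest, so the finish becomes 24 weeks.
Change in finish: 24 − 25 = -1 weeks.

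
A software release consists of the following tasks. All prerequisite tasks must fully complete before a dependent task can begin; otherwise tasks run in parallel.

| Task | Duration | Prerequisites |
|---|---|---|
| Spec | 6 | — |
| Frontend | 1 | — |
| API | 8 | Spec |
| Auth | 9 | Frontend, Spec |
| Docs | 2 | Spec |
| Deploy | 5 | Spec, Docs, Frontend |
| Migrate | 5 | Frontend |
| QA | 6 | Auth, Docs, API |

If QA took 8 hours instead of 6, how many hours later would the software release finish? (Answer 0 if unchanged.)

Baseline: Spec→Auth→QA = 6+9+6 = 21 → 21 hours.
QA is on the critical path; changing it to 8 makes that path 23 hours.
That remains the longest chain; total 23 hours.
Change in finish: 23 − 21 = +2 hours.

2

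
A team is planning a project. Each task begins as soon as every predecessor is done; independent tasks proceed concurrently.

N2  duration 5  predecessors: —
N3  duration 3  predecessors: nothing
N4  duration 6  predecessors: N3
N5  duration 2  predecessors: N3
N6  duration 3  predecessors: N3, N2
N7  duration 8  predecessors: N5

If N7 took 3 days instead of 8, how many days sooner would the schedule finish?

4

Critical path before the change: N3→N5→N7 = 3+2+8 = 13 giving 13 days.
Since N7 is critical, the -5 change carries straight to that chain (now 8 days).
Now N3→N4 = 3+6 = 9 is longest, so the finish becomes 9 days.
Change in finish: 9 − 13 = -4 days.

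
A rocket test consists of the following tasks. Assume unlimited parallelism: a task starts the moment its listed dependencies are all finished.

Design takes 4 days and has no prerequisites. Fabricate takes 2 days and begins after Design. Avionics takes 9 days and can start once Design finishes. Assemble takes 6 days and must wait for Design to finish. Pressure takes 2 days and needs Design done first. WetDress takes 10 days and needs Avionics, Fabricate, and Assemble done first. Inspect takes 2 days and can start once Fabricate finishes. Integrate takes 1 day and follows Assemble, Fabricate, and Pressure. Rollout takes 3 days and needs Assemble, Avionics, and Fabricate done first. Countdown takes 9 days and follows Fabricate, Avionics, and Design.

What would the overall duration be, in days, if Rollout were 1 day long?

As given, the longest chain is Design→Avionics→WetDress = 4+9+10 = 23, so the finish is 23 days.
Rollout has 7 days of float (longest path through it is 16).
No other chain overtakes it, so the finish is 23 days.

23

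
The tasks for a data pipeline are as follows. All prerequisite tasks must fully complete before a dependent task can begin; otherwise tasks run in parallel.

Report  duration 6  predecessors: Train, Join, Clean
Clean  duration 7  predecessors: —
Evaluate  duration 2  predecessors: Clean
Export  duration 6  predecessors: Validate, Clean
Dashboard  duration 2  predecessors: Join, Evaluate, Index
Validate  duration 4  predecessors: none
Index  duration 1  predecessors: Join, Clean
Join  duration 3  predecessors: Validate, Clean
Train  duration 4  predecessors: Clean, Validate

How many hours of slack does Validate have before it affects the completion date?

3

Critical path: Clean→Train→Report = 7+4+6 = 17, so the finish is 17 hours.
The longest chain containing Validate totals 14 hours.
Float = 17 − 14 = 3.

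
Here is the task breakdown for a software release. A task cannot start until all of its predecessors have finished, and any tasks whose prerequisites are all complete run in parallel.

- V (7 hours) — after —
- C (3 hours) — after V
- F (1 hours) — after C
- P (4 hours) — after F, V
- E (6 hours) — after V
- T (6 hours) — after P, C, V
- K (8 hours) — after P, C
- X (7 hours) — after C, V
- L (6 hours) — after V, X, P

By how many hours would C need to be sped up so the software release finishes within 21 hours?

2

Current finish: 23 hours; target: 21.
C is on every critical path, so each hour cut from C cuts the finish by one (this holds down to a finish of 21).
Need 23 − 21 = 2 hours off C → C becomes 1 hour, finish becomes 21.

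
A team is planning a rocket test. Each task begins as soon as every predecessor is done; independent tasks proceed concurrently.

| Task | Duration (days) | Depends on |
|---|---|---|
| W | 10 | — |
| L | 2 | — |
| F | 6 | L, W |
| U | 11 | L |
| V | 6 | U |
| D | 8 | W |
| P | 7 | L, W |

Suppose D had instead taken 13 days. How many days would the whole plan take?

23

Critical path before the change: L→U→V = 2+11+6 = 19 giving 19 days.
The longest path through D is only 18 days, so D has float 1.
Now W→D = 10+13 = 23 is longest, so the finish becomes 23 days.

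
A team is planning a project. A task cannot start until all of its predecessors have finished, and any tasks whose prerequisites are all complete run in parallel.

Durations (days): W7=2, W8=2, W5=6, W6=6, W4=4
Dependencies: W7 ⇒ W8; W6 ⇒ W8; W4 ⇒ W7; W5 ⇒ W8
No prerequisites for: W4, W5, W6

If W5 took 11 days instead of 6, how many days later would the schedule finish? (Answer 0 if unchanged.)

As given, the longest chain is W5→W8 = 6+2 = 8, so the finish is 8 days.
Since W5 is critical, the +5 change carries straight to that chain (now 13 days).
No other chain overtakes it, so the finish is 13 days.
Change in finish: 13 − 8 = +5 days.

5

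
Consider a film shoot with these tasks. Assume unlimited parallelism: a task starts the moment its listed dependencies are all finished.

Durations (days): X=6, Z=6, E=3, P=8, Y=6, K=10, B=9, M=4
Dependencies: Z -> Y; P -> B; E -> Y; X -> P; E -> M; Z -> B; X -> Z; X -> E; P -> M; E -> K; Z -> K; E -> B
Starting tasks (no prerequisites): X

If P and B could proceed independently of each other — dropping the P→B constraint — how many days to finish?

With the dependency in place, X→P→B = 6+8+9 = 23 sets the finish at 23 days.
Without P→B, B's earliest start moves from 14 to 12.
New critical path: X→Z→K = 6+6+10 = 22 ⇒ 22 days.

22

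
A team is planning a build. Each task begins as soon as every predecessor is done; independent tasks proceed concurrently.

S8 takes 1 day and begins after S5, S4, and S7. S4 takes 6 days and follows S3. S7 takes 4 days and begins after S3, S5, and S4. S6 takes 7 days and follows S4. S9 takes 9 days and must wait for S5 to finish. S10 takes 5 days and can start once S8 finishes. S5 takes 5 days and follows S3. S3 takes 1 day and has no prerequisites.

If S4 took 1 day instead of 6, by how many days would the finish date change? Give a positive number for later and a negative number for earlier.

Actual critical path: S3→S4→S7→S8→S10 = 1+6+4+1+5 = 17 ⇒ 17 days.
Since S4 is critical, the -5 change carries straight to that chain (now 12 days).
New critical path: S3→S5→S7→S8→S10 = 1+5+4+1+5 = 16 ⇒ 16 days.
Change in finish: 16 − 17 = -1 days.

-1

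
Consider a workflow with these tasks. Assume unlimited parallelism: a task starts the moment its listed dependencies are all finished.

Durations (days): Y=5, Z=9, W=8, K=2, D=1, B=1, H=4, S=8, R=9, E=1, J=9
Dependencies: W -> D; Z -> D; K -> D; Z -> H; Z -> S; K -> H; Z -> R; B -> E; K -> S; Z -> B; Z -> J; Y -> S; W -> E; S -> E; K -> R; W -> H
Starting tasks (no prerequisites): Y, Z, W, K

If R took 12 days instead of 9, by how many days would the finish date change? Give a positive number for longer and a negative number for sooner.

Critical path before the change: Z→R = 9+9 = 18 giving 18 days.
R lies on that path, so at 12 days the path becomes 21 days.
That remains the longest chain; total 21 days.
Change in finish: 21 − 18 = +3 days.

3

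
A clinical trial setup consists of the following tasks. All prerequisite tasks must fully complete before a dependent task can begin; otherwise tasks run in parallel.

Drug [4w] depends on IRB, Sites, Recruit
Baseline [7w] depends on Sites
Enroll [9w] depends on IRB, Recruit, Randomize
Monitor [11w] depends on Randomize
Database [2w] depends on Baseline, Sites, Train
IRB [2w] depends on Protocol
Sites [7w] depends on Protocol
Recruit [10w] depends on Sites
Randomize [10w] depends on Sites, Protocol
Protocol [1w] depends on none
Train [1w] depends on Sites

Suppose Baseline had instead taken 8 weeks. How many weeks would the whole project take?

Baseline: Protocol→Sites→Randomize→Monitor = 1+7+10+11 = 29 → 29 weeks.
The longest path through Baseline is only 17 weeks, so Baseline has float 12.
No other chain overtakes it, so the finish is 29 weeks.

29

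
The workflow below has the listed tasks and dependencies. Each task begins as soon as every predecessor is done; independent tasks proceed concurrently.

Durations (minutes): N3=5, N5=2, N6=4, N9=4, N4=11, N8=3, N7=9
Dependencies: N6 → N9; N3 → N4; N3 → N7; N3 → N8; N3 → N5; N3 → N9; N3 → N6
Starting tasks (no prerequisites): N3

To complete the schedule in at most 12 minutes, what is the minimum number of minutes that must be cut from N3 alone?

Current finish: 16 minutes; target: 12.
N3 is on every critical path, so each minute cut from N3 cuts the finish by one (this holds down to a finish of 12).
Need 16 − 12 = 4 minutes off N3 → N3 becomes 1 minute, finish becomes 12.

4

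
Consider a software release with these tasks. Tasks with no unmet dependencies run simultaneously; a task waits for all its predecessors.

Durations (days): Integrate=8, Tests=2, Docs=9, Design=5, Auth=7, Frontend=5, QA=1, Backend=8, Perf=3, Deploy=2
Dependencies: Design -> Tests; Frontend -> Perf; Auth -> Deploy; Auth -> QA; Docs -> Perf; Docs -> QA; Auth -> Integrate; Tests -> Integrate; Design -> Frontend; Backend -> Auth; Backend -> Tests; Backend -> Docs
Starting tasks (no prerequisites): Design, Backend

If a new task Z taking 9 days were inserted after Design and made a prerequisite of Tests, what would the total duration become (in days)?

24

Originally the job takes 23 days.
With Z inserted, Tests now waits for max(Design, Backend, Z).
New critical path: Design→Z→Tests→Integrate = 5+9+2+8 = 24 ⇒ 24 days.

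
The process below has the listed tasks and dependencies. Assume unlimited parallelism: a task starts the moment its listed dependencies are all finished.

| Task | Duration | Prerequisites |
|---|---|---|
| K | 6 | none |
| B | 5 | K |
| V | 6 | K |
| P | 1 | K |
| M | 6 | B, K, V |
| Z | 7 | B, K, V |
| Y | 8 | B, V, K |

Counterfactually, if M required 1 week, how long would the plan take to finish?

20

Critical path before the change: K→V→Y = 6+6+8 = 20 giving 20 weeks.
The longest path through M is only 18 weeks, so M has float 2.
The critical path is still K→V→Y; finish is now 20 weeks.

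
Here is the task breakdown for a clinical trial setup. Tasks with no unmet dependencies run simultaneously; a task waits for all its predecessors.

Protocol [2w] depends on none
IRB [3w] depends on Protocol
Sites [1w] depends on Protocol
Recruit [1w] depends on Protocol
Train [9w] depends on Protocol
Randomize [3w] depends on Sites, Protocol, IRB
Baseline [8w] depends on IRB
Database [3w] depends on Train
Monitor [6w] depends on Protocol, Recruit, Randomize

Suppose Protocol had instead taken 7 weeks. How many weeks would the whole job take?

19

As given, the longest chain is Protocol→IRB→Randomize→Monitor = 2+3+3+6 = 14, so the finish is 14 weeks.
Since Protocol is critical, the +5 change carries straight to that chain (now 19 weeks).
That remains the longest chain; total 19 weeks.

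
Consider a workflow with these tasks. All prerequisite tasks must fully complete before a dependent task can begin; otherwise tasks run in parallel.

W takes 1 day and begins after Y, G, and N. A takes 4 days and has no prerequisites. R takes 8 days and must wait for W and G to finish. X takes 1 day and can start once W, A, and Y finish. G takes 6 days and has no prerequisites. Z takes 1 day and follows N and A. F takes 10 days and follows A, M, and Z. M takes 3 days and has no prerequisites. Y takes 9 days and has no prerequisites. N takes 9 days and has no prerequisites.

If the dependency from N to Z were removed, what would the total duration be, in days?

18

Before: longest chain N→Z→F = 9+1+10 = 20, finish 20.
Without N→Z, Z's earliest start moves from 9 to 4.
New critical path: N→W→R = 9+1+8 = 18 ⇒ 18 days.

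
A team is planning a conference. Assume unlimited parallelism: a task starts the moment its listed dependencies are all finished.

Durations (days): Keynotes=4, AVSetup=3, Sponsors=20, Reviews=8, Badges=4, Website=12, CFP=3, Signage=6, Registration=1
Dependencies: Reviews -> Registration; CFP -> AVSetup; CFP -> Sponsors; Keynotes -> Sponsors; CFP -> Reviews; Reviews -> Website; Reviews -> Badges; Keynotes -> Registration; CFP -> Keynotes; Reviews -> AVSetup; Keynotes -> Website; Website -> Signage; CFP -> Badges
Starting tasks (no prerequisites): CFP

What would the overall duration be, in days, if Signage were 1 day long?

27

Actual critical path: CFP→Reviews→Website→Signage = 3+8+12+6 = 29 ⇒ 29 days.
Since Signage is critical, the -5 change carries straight to that chain (now 24 days).
New critical path: CFP→Keynotes→Sponsors = 3+4+20 = 27 ⇒ 27 days.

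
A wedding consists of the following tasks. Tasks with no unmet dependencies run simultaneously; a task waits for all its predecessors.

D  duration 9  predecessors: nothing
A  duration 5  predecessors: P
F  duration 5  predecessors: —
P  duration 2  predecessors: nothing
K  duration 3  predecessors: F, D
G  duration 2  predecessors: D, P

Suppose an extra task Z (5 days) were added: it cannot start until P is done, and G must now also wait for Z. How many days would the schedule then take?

Originally the schedule takes 12 days.
With Z inserted, G now waits for max(D, P, Z).
New critical path: D→K = 9+3 = 12 ⇒ 12 days.

12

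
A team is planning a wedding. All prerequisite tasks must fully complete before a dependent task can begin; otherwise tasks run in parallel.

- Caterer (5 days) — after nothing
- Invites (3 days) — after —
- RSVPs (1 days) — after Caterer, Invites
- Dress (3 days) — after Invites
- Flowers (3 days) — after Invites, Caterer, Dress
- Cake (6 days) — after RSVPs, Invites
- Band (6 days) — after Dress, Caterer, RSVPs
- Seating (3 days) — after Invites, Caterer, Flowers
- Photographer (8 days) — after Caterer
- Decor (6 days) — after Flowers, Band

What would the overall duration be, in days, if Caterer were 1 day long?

Baseline: Caterer→RSVPs→Band→Decor = 5+1+6+6 = 18 → 18 days.
Since Caterer is critical, the -4 change carries straight to that chain (now 14 days).
The binding chain switches to Invites→Dress→Band→Decor = 3+3+6+6 = 18; finish 18 days.

18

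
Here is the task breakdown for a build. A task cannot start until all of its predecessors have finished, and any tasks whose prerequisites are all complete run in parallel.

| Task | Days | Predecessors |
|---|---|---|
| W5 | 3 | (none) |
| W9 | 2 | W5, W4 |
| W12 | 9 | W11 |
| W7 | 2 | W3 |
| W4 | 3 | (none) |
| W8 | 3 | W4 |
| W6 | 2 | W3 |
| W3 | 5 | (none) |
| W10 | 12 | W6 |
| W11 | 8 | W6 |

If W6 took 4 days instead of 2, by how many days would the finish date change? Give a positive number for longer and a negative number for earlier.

2

As given, the longest chain is W3→W6→W11→W12 = 5+2+8+9 = 24, so the finish is 24 days.
Since W6 is critical, the +2 change carries straight to that chain (now 26 days).
No other chain overtakes it, so the finish is 26 days.
Change in finish: 26 − 24 = +2 days.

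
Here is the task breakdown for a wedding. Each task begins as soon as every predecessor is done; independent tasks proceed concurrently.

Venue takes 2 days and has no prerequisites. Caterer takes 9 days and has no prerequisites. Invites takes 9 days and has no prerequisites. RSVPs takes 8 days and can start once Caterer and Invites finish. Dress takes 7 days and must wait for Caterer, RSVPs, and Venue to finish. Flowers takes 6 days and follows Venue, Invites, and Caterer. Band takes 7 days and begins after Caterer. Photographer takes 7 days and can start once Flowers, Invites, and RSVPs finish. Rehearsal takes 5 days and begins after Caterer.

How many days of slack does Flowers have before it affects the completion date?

2

The longest chain is Caterer→RSVPs→Dress = 9+8+7 = 24; overall finish 24 days.
Longest path through Flowers: 22 days (earliest finish 15, latest finish 17).
So Flowers can slip 17 − 15 = 2 days.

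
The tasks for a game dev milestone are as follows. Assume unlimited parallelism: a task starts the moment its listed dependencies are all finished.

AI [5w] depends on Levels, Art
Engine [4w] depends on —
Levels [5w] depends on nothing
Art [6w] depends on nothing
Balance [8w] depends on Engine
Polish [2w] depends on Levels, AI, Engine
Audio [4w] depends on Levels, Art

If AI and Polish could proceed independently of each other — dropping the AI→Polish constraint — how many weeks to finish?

Original critical path: Art→AI→Polish = 6+5+2 = 13 ⇒ 13 weeks.
Without AI→Polish, Polish's earliest start moves from 11 to 5.
After: Engine→Balance = 4+8 = 12 → 12 weeks.

12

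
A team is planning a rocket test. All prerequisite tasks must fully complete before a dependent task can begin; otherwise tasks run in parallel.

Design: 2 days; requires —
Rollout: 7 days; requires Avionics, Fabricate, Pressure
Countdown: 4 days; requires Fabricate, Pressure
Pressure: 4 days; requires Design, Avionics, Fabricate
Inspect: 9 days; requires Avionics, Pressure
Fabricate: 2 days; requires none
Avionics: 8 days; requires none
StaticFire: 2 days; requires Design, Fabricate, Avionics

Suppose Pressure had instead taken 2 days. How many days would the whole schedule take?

Critical path before the change: Avionics→Pressure→Inspect = 8+4+9 = 21 giving 21 days.
Pressure lies on that path, so at 2 days the path becomes 19 days.
The critical path is still Avionics→Pressure→Inspect; finish is now 19 days.

19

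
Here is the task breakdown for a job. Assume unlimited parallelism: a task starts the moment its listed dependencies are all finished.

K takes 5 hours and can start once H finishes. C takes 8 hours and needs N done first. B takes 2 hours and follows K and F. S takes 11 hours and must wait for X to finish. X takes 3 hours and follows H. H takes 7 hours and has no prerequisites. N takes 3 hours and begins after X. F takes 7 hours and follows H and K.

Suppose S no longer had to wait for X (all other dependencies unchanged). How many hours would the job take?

21

Before: longest chain H→K→F→B = 7+5+7+2 = 21, finish 21.
Without X→S, S's earliest start moves from 10 to 0.
The longest chain is now H→K→F→B = 7+5+7+2 = 21, so the job takes 21 hours.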